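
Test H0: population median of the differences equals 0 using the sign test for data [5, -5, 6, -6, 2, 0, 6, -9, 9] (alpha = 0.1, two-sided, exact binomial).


Step 1: Discard zero differences. Original n = 9; n_eff = number of nonzero differences = 8.
Nonzero differences (with sign): +5, -5, +6, -6, +2, +6, -9, +9
Step 2: Count signs: positive = 5, negative = 3.
Step 3: Under H0: P(positive) = 0.5, so the number of positives S ~ Bin(8, 0.5).
Step 4: Two-sided exact p-value = sum of Bin(8,0.5) probabilities at or below the observed probability = 0.726562.
Step 5: alpha = 0.1. fail to reject H0.

n_eff = 8, pos = 5, neg = 3, p = 0.726562, fail to reject H0.


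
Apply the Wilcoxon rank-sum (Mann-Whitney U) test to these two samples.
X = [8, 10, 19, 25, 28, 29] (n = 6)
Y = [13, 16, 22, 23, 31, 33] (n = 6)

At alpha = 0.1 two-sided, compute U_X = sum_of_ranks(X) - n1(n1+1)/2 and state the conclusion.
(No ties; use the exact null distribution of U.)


Step 1: Combine and sort all 12 observations; assign midranks.
sorted (value, group): (8,X), (10,X), (13,Y), (16,Y), (19,X), (22,Y), (23,Y), (25,X), (28,X), (29,X), (31,Y), (33,Y)
ranks: 8->1, 10->2, 13->3, 16->4, 19->5, 22->6, 23->7, 25->8, 28->9, 29->10, 31->11, 33->12
Step 2: Rank sum for X: R1 = 1 + 2 + 5 + 8 + 9 + 10 = 35.
Step 3: U_X = R1 - n1(n1+1)/2 = 35 - 6*7/2 = 35 - 21 = 14.
       U_Y = n1*n2 - U_X = 36 - 14 = 22.
Step 4: No ties, so the exact null distribution of U (based on enumerating the C(12,6) = 924 equally likely rank assignments) gives the two-sided p-value.
Step 5: p-value = 0.588745; compare to alpha = 0.1. fail to reject H0.

U_X = 14, p = 0.588745, fail to reject H0 at alpha = 0.1.


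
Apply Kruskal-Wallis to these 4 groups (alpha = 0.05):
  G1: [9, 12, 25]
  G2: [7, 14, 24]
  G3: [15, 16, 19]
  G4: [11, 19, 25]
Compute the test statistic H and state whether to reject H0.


Step 1: Combine all N = 12 observations and assign midranks.
sorted (value, group, rank): (7,G2,1), (9,G1,2), (11,G4,3), (12,G1,4), (14,G2,5), (15,G3,6), (16,G3,7), (19,G3,8.5), (19,G4,8.5), (24,G2,10), (25,G1,11.5), (25,G4,11.5)
Step 2: Sum ranks within each group.
R_1 = 17.5 (n_1 = 3)
R_2 = 16 (n_2 = 3)
R_3 = 21.5 (n_3 = 3)
R_4 = 23 (n_4 = 3)
Step 3: H = 12/(N(N+1)) * sum(R_i^2/n_i) - 3(N+1)
     = 12/(12*13) * (17.5^2/3 + 16^2/3 + 21.5^2/3 + 23^2/3) - 3*13
     = 0.076923 * 517.833 - 39
     = 0.833333.
Step 4: Ties present; correction factor C = 1 - 12/(12^3 - 12) = 0.993007. Corrected H = 0.833333 / 0.993007 = 0.839202.
Step 5: Under H0, H ~ chi^2(3); p-value = 0.840069.
Step 6: alpha = 0.05. fail to reject H0.

H = 0.8392, df = 3, p = 0.840069, fail to reject H0.


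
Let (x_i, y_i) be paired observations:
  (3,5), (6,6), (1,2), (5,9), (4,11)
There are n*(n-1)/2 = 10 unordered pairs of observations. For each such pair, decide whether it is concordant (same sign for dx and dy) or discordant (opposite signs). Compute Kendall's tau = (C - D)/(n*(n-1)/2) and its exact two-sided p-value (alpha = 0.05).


Step 1: Enumerate the 10 unordered pairs (i,j) with i<j and classify each by sign(x_j-x_i) * sign(y_j-y_i).
  (1,2):dx=+3,dy=+1->C; (1,3):dx=-2,dy=-3->C; (1,4):dx=+2,dy=+4->C; (1,5):dx=+1,dy=+6->C
  (2,3):dx=-5,dy=-4->C; (2,4):dx=-1,dy=+3->D; (2,5):dx=-2,dy=+5->D; (3,4):dx=+4,dy=+7->C
  (3,5):dx=+3,dy=+9->C; (4,5):dx=-1,dy=+2->D
Step 2: C = 7, D = 3, total pairs = 10.
Step 3: tau = (C - D)/(n(n-1)/2) = (7 - 3)/10 = 0.400000.
Step 4: Exact two-sided p-value (enumerate n! = 120 permutations of y under H0): p = 0.483333.
Step 5: alpha = 0.05. fail to reject H0.

tau_b = 0.4000 (C=7, D=3), p = 0.483333, fail to reject H0.


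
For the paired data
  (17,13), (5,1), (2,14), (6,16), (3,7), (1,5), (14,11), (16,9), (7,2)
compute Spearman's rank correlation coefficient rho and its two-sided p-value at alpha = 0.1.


Step 1: Rank x and y separately (midranks; no ties here).
rank(x): 17->9, 5->4, 2->2, 6->5, 3->3, 1->1, 14->7, 16->8, 7->6
rank(y): 13->7, 1->1, 14->8, 16->9, 7->4, 5->3, 11->6, 9->5, 2->2
Step 2: d_i = R_x(i) - R_y(i); compute d_i^2.
  (9-7)^2=4, (4-1)^2=9, (2-8)^2=36, (5-9)^2=16, (3-4)^2=1, (1-3)^2=4, (7-6)^2=1, (8-5)^2=9, (6-2)^2=16
sum(d^2) = 96.
Step 3: rho = 1 - 6*96 / (9*(9^2 - 1)) = 1 - 576/720 = 0.200000.
Step 4: Under H0, t = rho * sqrt((n-2)/(1-rho^2)) = 0.5401 ~ t(7).
Step 5: Two-sided p-value from the t-distribution with 7 df = 0.605901.
Step 6: alpha = 0.1. fail to reject H0.

rho = 0.2000, p = 0.605901, fail to reject H0 at alpha = 0.1.


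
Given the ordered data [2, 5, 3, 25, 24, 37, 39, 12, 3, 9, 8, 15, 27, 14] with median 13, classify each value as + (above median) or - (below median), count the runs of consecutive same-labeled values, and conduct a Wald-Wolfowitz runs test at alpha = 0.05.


Step 1: Compute median = 13; label A = above, B = below.
Labels in order: BBBAAAABBBBAAA  (n_A = 7, n_B = 7)
Step 2: Count runs R = 4.
Step 3: Under H0 (random ordering), E[R] = 2*n_A*n_B/(n_A+n_B) + 1 = 2*7*7/14 + 1 = 8.0000.
        Var[R] = 2*n_A*n_B*(2*n_A*n_B - n_A - n_B) / ((n_A+n_B)^2 * (n_A+n_B-1)) = 8232/2548 = 3.2308.
        SD[R] = 1.7974.
Step 4: Continuity-corrected z = (R + 0.5 - E[R]) / SD[R] = (4 + 0.5 - 8.0000) / 1.7974 = -1.9472.
Step 5: Two-sided p-value via normal approximation = 2*(1 - Phi(|z|)) = 0.051508.
Step 6: alpha = 0.05. fail to reject H0.

R = 4, z = -1.9472, p = 0.051508, fail to reject H0.


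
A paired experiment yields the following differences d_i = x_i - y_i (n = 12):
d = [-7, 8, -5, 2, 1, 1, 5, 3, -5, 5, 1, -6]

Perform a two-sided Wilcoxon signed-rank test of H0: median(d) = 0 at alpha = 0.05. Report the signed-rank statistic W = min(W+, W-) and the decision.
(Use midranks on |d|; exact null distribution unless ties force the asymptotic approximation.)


Step 1: Drop any zero differences (none here) and take |d_i|.
|d| = [7, 8, 5, 2, 1, 1, 5, 3, 5, 5, 1, 6]
Step 2: Midrank |d_i| (ties get averaged ranks).
ranks: |7|->11, |8|->12, |5|->7.5, |2|->4, |1|->2, |1|->2, |5|->7.5, |3|->5, |5|->7.5, |5|->7.5, |1|->2, |6|->10
Step 3: Attach original signs; sum ranks with positive sign and with negative sign.
W+ = 12 + 4 + 2 + 2 + 7.5 + 5 + 7.5 + 2 = 42
W- = 11 + 7.5 + 7.5 + 10 = 36
(Check: W+ + W- = 78 should equal n(n+1)/2 = 78.)
Step 4: Test statistic W = min(W+, W-) = 36.
Step 5: Ties in |d|, so use the tie-corrected normal approximation.
        E[W] = n(n+1)/4 = 12*13/4 = 39.
        Tie groups: |d|=1 (t=3), |d|=5 (t=4); sum(t^3 - t) = 84.
        Var[W] = n(n+1)(2n+1)/24 - sum(t^3-t)/48 = 3900/24 - 84/48 = 160.75.
        z = (W - E[W]) / sqrt(Var[W]) = (36 - 39) / 12.6787 = -0.2366.
        Two-sided p = 2*Phi(z) = 0.812954.
Step 6: alpha = 0.05. fail to reject H0.

W+ = 42, W- = 36, W = min = 36, p = 0.812954, fail to reject H0.


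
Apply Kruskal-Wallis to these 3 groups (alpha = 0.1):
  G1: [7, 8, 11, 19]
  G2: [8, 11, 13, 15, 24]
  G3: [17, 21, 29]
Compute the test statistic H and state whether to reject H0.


Step 1: Combine all N = 12 observations and assign midranks.
sorted (value, group, rank): (7,G1,1), (8,G1,2.5), (8,G2,2.5), (11,G1,4.5), (11,G2,4.5), (13,G2,6), (15,G2,7), (17,G3,8), (19,G1,9), (21,G3,10), (24,G2,11), (29,G3,12)
Step 2: Sum ranks within each group.
R_1 = 17 (n_1 = 4)
R_2 = 31 (n_2 = 5)
R_3 = 30 (n_3 = 3)
Step 3: H = 12/(N(N+1)) * sum(R_i^2/n_i) - 3(N+1)
     = 12/(12*13) * (17^2/4 + 31^2/5 + 30^2/3) - 3*13
     = 0.076923 * 564.45 - 39
     = 4.419231.
Step 4: Ties present; correction factor C = 1 - 12/(12^3 - 12) = 0.993007. Corrected H = 4.419231 / 0.993007 = 4.450352.
Step 5: Under H0, H ~ chi^2(2); p-value = 0.108048.
Step 6: alpha = 0.1. fail to reject H0.

H = 4.4504, df = 2, p = 0.108048, fail to reject H0.


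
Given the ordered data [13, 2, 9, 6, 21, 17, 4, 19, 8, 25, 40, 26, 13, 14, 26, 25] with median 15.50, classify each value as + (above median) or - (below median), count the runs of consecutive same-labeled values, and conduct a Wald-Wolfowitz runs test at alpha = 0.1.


Step 1: Compute median = 15.50; label A = above, B = below.
Labels in order: BBBBAABABAAABBAA  (n_A = 8, n_B = 8)
Step 2: Count runs R = 8.
Step 3: Under H0 (random ordering), E[R] = 2*n_A*n_B/(n_A+n_B) + 1 = 2*8*8/16 + 1 = 9.0000.
        Var[R] = 2*n_A*n_B*(2*n_A*n_B - n_A - n_B) / ((n_A+n_B)^2 * (n_A+n_B-1)) = 14336/3840 = 3.7333.
        SD[R] = 1.9322.
Step 4: Continuity-corrected z = (R + 0.5 - E[R]) / SD[R] = (8 + 0.5 - 9.0000) / 1.9322 = -0.2588.
Step 5: Two-sided p-value via normal approximation = 2*(1 - Phi(|z|)) = 0.795809.
Step 6: alpha = 0.1. fail to reject H0.

R = 8, z = -0.2588, p = 0.795809, fail to reject H0.


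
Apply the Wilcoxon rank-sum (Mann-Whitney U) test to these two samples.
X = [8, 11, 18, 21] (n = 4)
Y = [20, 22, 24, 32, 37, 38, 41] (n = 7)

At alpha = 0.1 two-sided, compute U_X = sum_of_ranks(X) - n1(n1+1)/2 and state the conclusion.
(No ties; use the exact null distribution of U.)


Step 1: Combine and sort all 11 observations; assign midranks.
sorted (value, group): (8,X), (11,X), (18,X), (20,Y), (21,X), (22,Y), (24,Y), (32,Y), (37,Y), (38,Y), (41,Y)
ranks: 8->1, 11->2, 18->3, 20->4, 21->5, 22->6, 24->7, 32->8, 37->9, 38->10, 41->11
Step 2: Rank sum for X: R1 = 1 + 2 + 3 + 5 = 11.
Step 3: U_X = R1 - n1(n1+1)/2 = 11 - 4*5/2 = 11 - 10 = 1.
       U_Y = n1*n2 - U_X = 28 - 1 = 27.
Step 4: No ties, so the exact null distribution of U (based on enumerating the C(11,4) = 330 equally likely rank assignments) gives the two-sided p-value.
Step 5: p-value = 0.012121; compare to alpha = 0.1. reject H0.

U_X = 1, p = 0.012121, reject H0 at alpha = 0.1.


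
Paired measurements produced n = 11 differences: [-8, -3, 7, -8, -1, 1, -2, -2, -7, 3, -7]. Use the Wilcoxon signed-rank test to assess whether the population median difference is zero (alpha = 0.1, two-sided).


Step 1: Drop any zero differences (none here) and take |d_i|.
|d| = [8, 3, 7, 8, 1, 1, 2, 2, 7, 3, 7]
Step 2: Midrank |d_i| (ties get averaged ranks).
ranks: |8|->10.5, |3|->5.5, |7|->8, |8|->10.5, |1|->1.5, |1|->1.5, |2|->3.5, |2|->3.5, |7|->8, |3|->5.5, |7|->8
Step 3: Attach original signs; sum ranks with positive sign and with negative sign.
W+ = 8 + 1.5 + 5.5 = 15
W- = 10.5 + 5.5 + 10.5 + 1.5 + 3.5 + 3.5 + 8 + 8 = 51
(Check: W+ + W- = 66 should equal n(n+1)/2 = 66.)
Step 4: Test statistic W = min(W+, W-) = 15.
Step 5: Ties in |d|, so use the tie-corrected normal approximation.
        E[W] = n(n+1)/4 = 11*12/4 = 33.
        Tie groups: |d|=1 (t=2), |d|=2 (t=2), |d|=3 (t=2), |d|=7 (t=3), |d|=8 (t=2); sum(t^3 - t) = 48.
        Var[W] = n(n+1)(2n+1)/24 - sum(t^3-t)/48 = 3036/24 - 48/48 = 125.5.
        z = (W - E[W]) / sqrt(Var[W]) = (15 - 33) / 11.2027 = -1.6068.
        Two-sided p = 2*Phi(z) = 0.108107.
Step 6: alpha = 0.1. fail to reject H0.

W+ = 15, W- = 51, W = min = 15, p = 0.108107, fail to reject H0.


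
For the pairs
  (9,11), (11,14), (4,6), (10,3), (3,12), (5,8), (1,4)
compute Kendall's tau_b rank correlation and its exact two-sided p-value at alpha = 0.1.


Step 1: Enumerate the 21 unordered pairs (i,j) with i<j and classify each by sign(x_j-x_i) * sign(y_j-y_i).
  (1,2):dx=+2,dy=+3->C; (1,3):dx=-5,dy=-5->C; (1,4):dx=+1,dy=-8->D; (1,5):dx=-6,dy=+1->D
  (1,6):dx=-4,dy=-3->C; (1,7):dx=-8,dy=-7->C; (2,3):dx=-7,dy=-8->C; (2,4):dx=-1,dy=-11->C
  (2,5):dx=-8,dy=-2->C; (2,6):dx=-6,dy=-6->C; (2,7):dx=-10,dy=-10->C; (3,4):dx=+6,dy=-3->D
  (3,5):dx=-1,dy=+6->D; (3,6):dx=+1,dy=+2->C; (3,7):dx=-3,dy=-2->C; (4,5):dx=-7,dy=+9->D
  (4,6):dx=-5,dy=+5->D; (4,7):dx=-9,dy=+1->D; (5,6):dx=+2,dy=-4->D; (5,7):dx=-2,dy=-8->C
  (6,7):dx=-4,dy=-4->C
Step 2: C = 13, D = 8, total pairs = 21.
Step 3: tau = (C - D)/(n(n-1)/2) = (13 - 8)/21 = 0.238095.
Step 4: Exact two-sided p-value (enumerate n! = 5040 permutations of y under H0): p = 0.561905.
Step 5: alpha = 0.1. fail to reject H0.

tau_b = 0.2381 (C=13, D=8), p = 0.561905, fail to reject H0.


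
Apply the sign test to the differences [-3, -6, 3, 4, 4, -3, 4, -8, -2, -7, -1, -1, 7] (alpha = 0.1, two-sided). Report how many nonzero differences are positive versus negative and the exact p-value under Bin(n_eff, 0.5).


Step 1: Discard zero differences. Original n = 13; n_eff = number of nonzero differences = 13.
Nonzero differences (with sign): -3, -6, +3, +4, +4, -3, +4, -8, -2, -7, -1, -1, +7
Step 2: Count signs: positive = 5, negative = 8.
Step 3: Under H0: P(positive) = 0.5, so the number of positives S ~ Bin(13, 0.5).
Step 4: Two-sided exact p-value = sum of Bin(13,0.5) probabilities at or below the observed probability = 0.581055.
Step 5: alpha = 0.1. fail to reject H0.

n_eff = 13, pos = 5, neg = 8, p = 0.581055, fail to reject H0.


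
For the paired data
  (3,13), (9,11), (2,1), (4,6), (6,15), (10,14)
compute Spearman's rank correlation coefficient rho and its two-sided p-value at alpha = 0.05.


Step 1: Rank x and y separately (midranks; no ties here).
rank(x): 3->2, 9->5, 2->1, 4->3, 6->4, 10->6
rank(y): 13->4, 11->3, 1->1, 6->2, 15->6, 14->5
Step 2: d_i = R_x(i) - R_y(i); compute d_i^2.
  (2-4)^2=4, (5-3)^2=4, (1-1)^2=0, (3-2)^2=1, (4-6)^2=4, (6-5)^2=1
sum(d^2) = 14.
Step 3: rho = 1 - 6*14 / (6*(6^2 - 1)) = 1 - 84/210 = 0.600000.
Step 4: Under H0, t = rho * sqrt((n-2)/(1-rho^2)) = 1.5000 ~ t(4).
Step 5: Two-sided p-value from the t-distribution with 4 df = 0.208000.
Step 6: alpha = 0.05. fail to reject H0.

rho = 0.6000, p = 0.208000, fail to reject H0 at alpha = 0.05.


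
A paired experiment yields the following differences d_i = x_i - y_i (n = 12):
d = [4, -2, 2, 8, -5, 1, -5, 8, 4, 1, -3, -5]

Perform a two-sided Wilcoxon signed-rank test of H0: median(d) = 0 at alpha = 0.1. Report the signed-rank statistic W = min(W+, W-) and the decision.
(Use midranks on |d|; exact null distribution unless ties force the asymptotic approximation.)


Step 1: Drop any zero differences (none here) and take |d_i|.
|d| = [4, 2, 2, 8, 5, 1, 5, 8, 4, 1, 3, 5]
Step 2: Midrank |d_i| (ties get averaged ranks).
ranks: |4|->6.5, |2|->3.5, |2|->3.5, |8|->11.5, |5|->9, |1|->1.5, |5|->9, |8|->11.5, |4|->6.5, |1|->1.5, |3|->5, |5|->9
Step 3: Attach original signs; sum ranks with positive sign and with negative sign.
W+ = 6.5 + 3.5 + 11.5 + 1.5 + 11.5 + 6.5 + 1.5 = 42.5
W- = 3.5 + 9 + 9 + 5 + 9 = 35.5
(Check: W+ + W- = 78 should equal n(n+1)/2 = 78.)
Step 4: Test statistic W = min(W+, W-) = 35.5.
Step 5: Ties in |d|, so use the tie-corrected normal approximation.
        E[W] = n(n+1)/4 = 12*13/4 = 39.
        Tie groups: |d|=1 (t=2), |d|=2 (t=2), |d|=4 (t=2), |d|=5 (t=3), |d|=8 (t=2); sum(t^3 - t) = 48.
        Var[W] = n(n+1)(2n+1)/24 - sum(t^3-t)/48 = 3900/24 - 48/48 = 161.5.
        z = (W - E[W]) / sqrt(Var[W]) = (35.5 - 39) / 12.7083 = -0.2754.
        Two-sided p = 2*Phi(z) = 0.783000.
Step 6: alpha = 0.1. fail to reject H0.

W+ = 42.5, W- = 35.5, W = min = 35.5, p = 0.783000, fail to reject H0.


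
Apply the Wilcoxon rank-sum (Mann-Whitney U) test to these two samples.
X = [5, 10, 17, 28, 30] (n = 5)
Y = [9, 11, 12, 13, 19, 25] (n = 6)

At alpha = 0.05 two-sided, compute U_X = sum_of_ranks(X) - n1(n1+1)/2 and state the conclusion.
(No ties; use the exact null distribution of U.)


Step 1: Combine and sort all 11 observations; assign midranks.
sorted (value, group): (5,X), (9,Y), (10,X), (11,Y), (12,Y), (13,Y), (17,X), (19,Y), (25,Y), (28,X), (30,X)
ranks: 5->1, 9->2, 10->3, 11->4, 12->5, 13->6, 17->7, 19->8, 25->9, 28->10, 30->11
Step 2: Rank sum for X: R1 = 1 + 3 + 7 + 10 + 11 = 32.
Step 3: U_X = R1 - n1(n1+1)/2 = 32 - 5*6/2 = 32 - 15 = 17.
       U_Y = n1*n2 - U_X = 30 - 17 = 13.
Step 4: No ties, so the exact null distribution of U (based on enumerating the C(11,5) = 462 equally likely rank assignments) gives the two-sided p-value.
Step 5: p-value = 0.792208; compare to alpha = 0.05. fail to reject H0.

U_X = 17, p = 0.792208, fail to reject H0 at alpha = 0.05.


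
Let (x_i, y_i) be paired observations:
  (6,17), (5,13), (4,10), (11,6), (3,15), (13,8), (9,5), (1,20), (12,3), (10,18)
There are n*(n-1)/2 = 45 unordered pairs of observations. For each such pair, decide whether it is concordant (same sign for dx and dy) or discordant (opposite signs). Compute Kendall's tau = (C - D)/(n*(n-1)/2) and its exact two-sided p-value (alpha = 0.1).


Step 1: Enumerate the 45 unordered pairs (i,j) with i<j and classify each by sign(x_j-x_i) * sign(y_j-y_i).
  (1,2):dx=-1,dy=-4->C; (1,3):dx=-2,dy=-7->C; (1,4):dx=+5,dy=-11->D; (1,5):dx=-3,dy=-2->C
  (1,6):dx=+7,dy=-9->D; (1,7):dx=+3,dy=-12->D; (1,8):dx=-5,dy=+3->D; (1,9):dx=+6,dy=-14->D
  (1,10):dx=+4,dy=+1->C; (2,3):dx=-1,dy=-3->C; (2,4):dx=+6,dy=-7->D; (2,5):dx=-2,dy=+2->D
  (2,6):dx=+8,dy=-5->D; (2,7):dx=+4,dy=-8->D; (2,8):dx=-4,dy=+7->D; (2,9):dx=+7,dy=-10->D
  (2,10):dx=+5,dy=+5->C; (3,4):dx=+7,dy=-4->D; (3,5):dx=-1,dy=+5->D; (3,6):dx=+9,dy=-2->D
  (3,7):dx=+5,dy=-5->D; (3,8):dx=-3,dy=+10->D; (3,9):dx=+8,dy=-7->D; (3,10):dx=+6,dy=+8->C
  (4,5):dx=-8,dy=+9->D; (4,6):dx=+2,dy=+2->C; (4,7):dx=-2,dy=-1->C; (4,8):dx=-10,dy=+14->D
  (4,9):dx=+1,dy=-3->D; (4,10):dx=-1,dy=+12->D; (5,6):dx=+10,dy=-7->D; (5,7):dx=+6,dy=-10->D
  (5,8):dx=-2,dy=+5->D; (5,9):dx=+9,dy=-12->D; (5,10):dx=+7,dy=+3->C; (6,7):dx=-4,dy=-3->C
  (6,8):dx=-12,dy=+12->D; (6,9):dx=-1,dy=-5->C; (6,10):dx=-3,dy=+10->D; (7,8):dx=-8,dy=+15->D
  (7,9):dx=+3,dy=-2->D; (7,10):dx=+1,dy=+13->C; (8,9):dx=+11,dy=-17->D; (8,10):dx=+9,dy=-2->D
  (9,10):dx=-2,dy=+15->D
Step 2: C = 13, D = 32, total pairs = 45.
Step 3: tau = (C - D)/(n(n-1)/2) = (13 - 32)/45 = -0.422222.
Step 4: Exact two-sided p-value (enumerate n! = 3628800 permutations of y under H0): p = 0.108313.
Step 5: alpha = 0.1. fail to reject H0.

tau_b = -0.4222 (C=13, D=32), p = 0.108313, fail to reject H0.


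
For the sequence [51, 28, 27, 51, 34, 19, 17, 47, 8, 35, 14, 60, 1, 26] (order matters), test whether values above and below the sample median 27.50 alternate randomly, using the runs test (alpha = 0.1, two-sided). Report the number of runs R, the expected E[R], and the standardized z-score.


Step 1: Compute median = 27.50; label A = above, B = below.
Labels in order: AABAABBABABABB  (n_A = 7, n_B = 7)
Step 2: Count runs R = 10.
Step 3: Under H0 (random ordering), E[R] = 2*n_A*n_B/(n_A+n_B) + 1 = 2*7*7/14 + 1 = 8.0000.
        Var[R] = 2*n_A*n_B*(2*n_A*n_B - n_A - n_B) / ((n_A+n_B)^2 * (n_A+n_B-1)) = 8232/2548 = 3.2308.
        SD[R] = 1.7974.
Step 4: Continuity-corrected z = (R - 0.5 - E[R]) / SD[R] = (10 - 0.5 - 8.0000) / 1.7974 = 0.8345.
Step 5: Two-sided p-value via normal approximation = 2*(1 - Phi(|z|)) = 0.403986.
Step 6: alpha = 0.1. fail to reject H0.

R = 10, z = 0.8345, p = 0.403986, fail to reject H0.


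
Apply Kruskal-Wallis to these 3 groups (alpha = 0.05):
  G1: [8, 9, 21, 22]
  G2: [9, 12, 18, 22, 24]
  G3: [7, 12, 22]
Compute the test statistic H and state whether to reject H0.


Step 1: Combine all N = 12 observations and assign midranks.
sorted (value, group, rank): (7,G3,1), (8,G1,2), (9,G1,3.5), (9,G2,3.5), (12,G2,5.5), (12,G3,5.5), (18,G2,7), (21,G1,8), (22,G1,10), (22,G2,10), (22,G3,10), (24,G2,12)
Step 2: Sum ranks within each group.
R_1 = 23.5 (n_1 = 4)
R_2 = 38 (n_2 = 5)
R_3 = 16.5 (n_3 = 3)
Step 3: H = 12/(N(N+1)) * sum(R_i^2/n_i) - 3(N+1)
     = 12/(12*13) * (23.5^2/4 + 38^2/5 + 16.5^2/3) - 3*13
     = 0.076923 * 517.612 - 39
     = 0.816346.
Step 4: Ties present; correction factor C = 1 - 36/(12^3 - 12) = 0.979021. Corrected H = 0.816346 / 0.979021 = 0.833839.
Step 5: Under H0, H ~ chi^2(2); p-value = 0.659074.
Step 6: alpha = 0.05. fail to reject H0.

H = 0.8338, df = 2, p = 0.659074, fail to reject H0.


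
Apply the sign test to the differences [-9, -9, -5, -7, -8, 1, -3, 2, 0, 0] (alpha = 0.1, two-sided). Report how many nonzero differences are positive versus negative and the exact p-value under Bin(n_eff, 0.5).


Step 1: Discard zero differences. Original n = 10; n_eff = number of nonzero differences = 8.
Nonzero differences (with sign): -9, -9, -5, -7, -8, +1, -3, +2
Step 2: Count signs: positive = 2, negative = 6.
Step 3: Under H0: P(positive) = 0.5, so the number of positives S ~ Bin(8, 0.5).
Step 4: Two-sided exact p-value = sum of Bin(8,0.5) probabilities at or below the observed probability = 0.289062.
Step 5: alpha = 0.1. fail to reject H0.

n_eff = 8, pos = 2, neg = 6, p = 0.289062, fail to reject H0.


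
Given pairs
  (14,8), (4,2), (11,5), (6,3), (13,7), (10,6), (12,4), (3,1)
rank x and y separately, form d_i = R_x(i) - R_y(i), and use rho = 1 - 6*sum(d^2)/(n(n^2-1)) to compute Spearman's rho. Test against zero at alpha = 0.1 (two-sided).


Step 1: Rank x and y separately (midranks; no ties here).
rank(x): 14->8, 4->2, 11->5, 6->3, 13->7, 10->4, 12->6, 3->1
rank(y): 8->8, 2->2, 5->5, 3->3, 7->7, 6->6, 4->4, 1->1
Step 2: d_i = R_x(i) - R_y(i); compute d_i^2.
  (8-8)^2=0, (2-2)^2=0, (5-5)^2=0, (3-3)^2=0, (7-7)^2=0, (4-6)^2=4, (6-4)^2=4, (1-1)^2=0
sum(d^2) = 8.
Step 3: rho = 1 - 6*8 / (8*(8^2 - 1)) = 1 - 48/504 = 0.904762.
Step 4: Under H0, t = rho * sqrt((n-2)/(1-rho^2)) = 5.2034 ~ t(6).
Step 5: Two-sided p-value from the t-distribution with 6 df = 0.002008.
Step 6: alpha = 0.1. reject H0.

rho = 0.9048, p = 0.002008, reject H0 at alpha = 0.1.


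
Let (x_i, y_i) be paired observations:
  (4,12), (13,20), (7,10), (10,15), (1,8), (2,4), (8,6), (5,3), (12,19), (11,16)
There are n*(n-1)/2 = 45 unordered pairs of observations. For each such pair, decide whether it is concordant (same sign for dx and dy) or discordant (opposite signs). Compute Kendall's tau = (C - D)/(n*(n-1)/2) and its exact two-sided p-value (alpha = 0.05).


Step 1: Enumerate the 45 unordered pairs (i,j) with i<j and classify each by sign(x_j-x_i) * sign(y_j-y_i).
  (1,2):dx=+9,dy=+8->C; (1,3):dx=+3,dy=-2->D; (1,4):dx=+6,dy=+3->C; (1,5):dx=-3,dy=-4->C
  (1,6):dx=-2,dy=-8->C; (1,7):dx=+4,dy=-6->D; (1,8):dx=+1,dy=-9->D; (1,9):dx=+8,dy=+7->C
  (1,10):dx=+7,dy=+4->C; (2,3):dx=-6,dy=-10->C; (2,4):dx=-3,dy=-5->C; (2,5):dx=-12,dy=-12->C
  (2,6):dx=-11,dy=-16->C; (2,7):dx=-5,dy=-14->C; (2,8):dx=-8,dy=-17->C; (2,9):dx=-1,dy=-1->C
  (2,10):dx=-2,dy=-4->C; (3,4):dx=+3,dy=+5->C; (3,5):dx=-6,dy=-2->C; (3,6):dx=-5,dy=-6->C
  (3,7):dx=+1,dy=-4->D; (3,8):dx=-2,dy=-7->C; (3,9):dx=+5,dy=+9->C; (3,10):dx=+4,dy=+6->C
  (4,5):dx=-9,dy=-7->C; (4,6):dx=-8,dy=-11->C; (4,7):dx=-2,dy=-9->C; (4,8):dx=-5,dy=-12->C
  (4,9):dx=+2,dy=+4->C; (4,10):dx=+1,dy=+1->C; (5,6):dx=+1,dy=-4->D; (5,7):dx=+7,dy=-2->D
  (5,8):dx=+4,dy=-5->D; (5,9):dx=+11,dy=+11->C; (5,10):dx=+10,dy=+8->C; (6,7):dx=+6,dy=+2->C
  (6,8):dx=+3,dy=-1->D; (6,9):dx=+10,dy=+15->C; (6,10):dx=+9,dy=+12->C; (7,8):dx=-3,dy=-3->C
  (7,9):dx=+4,dy=+13->C; (7,10):dx=+3,dy=+10->C; (8,9):dx=+7,dy=+16->C; (8,10):dx=+6,dy=+13->C
  (9,10):dx=-1,dy=-3->C
Step 2: C = 37, D = 8, total pairs = 45.
Step 3: tau = (C - D)/(n(n-1)/2) = (37 - 8)/45 = 0.644444.
Step 4: Exact two-sided p-value (enumerate n! = 3628800 permutations of y under H0): p = 0.009148.
Step 5: alpha = 0.05. reject H0.

tau_b = 0.6444 (C=37, D=8), p = 0.009148, reject H0.


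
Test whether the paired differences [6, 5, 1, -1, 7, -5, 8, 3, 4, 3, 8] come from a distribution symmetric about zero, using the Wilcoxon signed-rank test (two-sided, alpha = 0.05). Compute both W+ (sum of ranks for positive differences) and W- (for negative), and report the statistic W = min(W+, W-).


Step 1: Drop any zero differences (none here) and take |d_i|.
|d| = [6, 5, 1, 1, 7, 5, 8, 3, 4, 3, 8]
Step 2: Midrank |d_i| (ties get averaged ranks).
ranks: |6|->8, |5|->6.5, |1|->1.5, |1|->1.5, |7|->9, |5|->6.5, |8|->10.5, |3|->3.5, |4|->5, |3|->3.5, |8|->10.5
Step 3: Attach original signs; sum ranks with positive sign and with negative sign.
W+ = 8 + 6.5 + 1.5 + 9 + 10.5 + 3.5 + 5 + 3.5 + 10.5 = 58
W- = 1.5 + 6.5 = 8
(Check: W+ + W- = 66 should equal n(n+1)/2 = 66.)
Step 4: Test statistic W = min(W+, W-) = 8.
Step 5: Ties in |d|, so use the tie-corrected normal approximation.
        E[W] = n(n+1)/4 = 11*12/4 = 33.
        Tie groups: |d|=1 (t=2), |d|=3 (t=2), |d|=5 (t=2), |d|=8 (t=2); sum(t^3 - t) = 24.
        Var[W] = n(n+1)(2n+1)/24 - sum(t^3-t)/48 = 3036/24 - 24/48 = 126.
        z = (W - E[W]) / sqrt(Var[W]) = (8 - 33) / 11.2250 = -2.2272.
        Two-sided p = 2*Phi(z) = 0.025935.
Step 6: alpha = 0.05. reject H0.

W+ = 58, W- = 8, W = min = 8, p = 0.025935, reject H0.


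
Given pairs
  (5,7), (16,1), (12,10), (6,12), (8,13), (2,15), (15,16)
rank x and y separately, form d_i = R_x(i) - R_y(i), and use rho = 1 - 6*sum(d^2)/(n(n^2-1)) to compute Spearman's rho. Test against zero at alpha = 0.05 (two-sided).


Step 1: Rank x and y separately (midranks; no ties here).
rank(x): 5->2, 16->7, 12->5, 6->3, 8->4, 2->1, 15->6
rank(y): 7->2, 1->1, 10->3, 12->4, 13->5, 15->6, 16->7
Step 2: d_i = R_x(i) - R_y(i); compute d_i^2.
  (2-2)^2=0, (7-1)^2=36, (5-3)^2=4, (3-4)^2=1, (4-5)^2=1, (1-6)^2=25, (6-7)^2=1
sum(d^2) = 68.
Step 3: rho = 1 - 6*68 / (7*(7^2 - 1)) = 1 - 408/336 = -0.214286.
Step 4: Under H0, t = rho * sqrt((n-2)/(1-rho^2)) = -0.4906 ~ t(5).
Step 5: Two-sided p-value from the t-distribution with 5 df = 0.644512.
Step 6: alpha = 0.05. fail to reject H0.

rho = -0.2143, p = 0.644512, fail to reject H0 at alpha = 0.05.


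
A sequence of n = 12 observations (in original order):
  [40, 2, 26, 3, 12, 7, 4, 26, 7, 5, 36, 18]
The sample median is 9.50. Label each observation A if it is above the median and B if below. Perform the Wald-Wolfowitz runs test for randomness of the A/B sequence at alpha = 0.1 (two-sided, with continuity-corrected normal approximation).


Step 1: Compute median = 9.50; label A = above, B = below.
Labels in order: ABABABBABBAA  (n_A = 6, n_B = 6)
Step 2: Count runs R = 9.
Step 3: Under H0 (random ordering), E[R] = 2*n_A*n_B/(n_A+n_B) + 1 = 2*6*6/12 + 1 = 7.0000.
        Var[R] = 2*n_A*n_B*(2*n_A*n_B - n_A - n_B) / ((n_A+n_B)^2 * (n_A+n_B-1)) = 4320/1584 = 2.7273.
        SD[R] = 1.6514.
Step 4: Continuity-corrected z = (R - 0.5 - E[R]) / SD[R] = (9 - 0.5 - 7.0000) / 1.6514 = 0.9083.
Step 5: Two-sided p-value via normal approximation = 2*(1 - Phi(|z|)) = 0.363722.
Step 6: alpha = 0.1. fail to reject H0.

R = 9, z = 0.9083, p = 0.363722, fail to reject H0.


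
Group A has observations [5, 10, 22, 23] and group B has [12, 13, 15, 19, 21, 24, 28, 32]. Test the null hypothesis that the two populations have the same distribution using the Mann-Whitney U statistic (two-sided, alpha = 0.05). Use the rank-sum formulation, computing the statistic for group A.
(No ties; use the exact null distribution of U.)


Step 1: Combine and sort all 12 observations; assign midranks.
sorted (value, group): (5,X), (10,X), (12,Y), (13,Y), (15,Y), (19,Y), (21,Y), (22,X), (23,X), (24,Y), (28,Y), (32,Y)
ranks: 5->1, 10->2, 12->3, 13->4, 15->5, 19->6, 21->7, 22->8, 23->9, 24->10, 28->11, 32->12
Step 2: Rank sum for X: R1 = 1 + 2 + 8 + 9 = 20.
Step 3: U_X = R1 - n1(n1+1)/2 = 20 - 4*5/2 = 20 - 10 = 10.
       U_Y = n1*n2 - U_X = 32 - 10 = 22.
Step 4: No ties, so the exact null distribution of U (based on enumerating the C(12,4) = 495 equally likely rank assignments) gives the two-sided p-value.
Step 5: p-value = 0.367677; compare to alpha = 0.05. fail to reject H0.

U_X = 10, p = 0.367677, fail to reject H0 at alpha = 0.05.


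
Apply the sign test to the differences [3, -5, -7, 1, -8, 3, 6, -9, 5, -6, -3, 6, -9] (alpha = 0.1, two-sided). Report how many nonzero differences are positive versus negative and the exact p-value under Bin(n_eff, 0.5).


Step 1: Discard zero differences. Original n = 13; n_eff = number of nonzero differences = 13.
Nonzero differences (with sign): +3, -5, -7, +1, -8, +3, +6, -9, +5, -6, -3, +6, -9
Step 2: Count signs: positive = 6, negative = 7.
Step 3: Under H0: P(positive) = 0.5, so the number of positives S ~ Bin(13, 0.5).
Step 4: Two-sided exact p-value = sum of Bin(13,0.5) probabilities at or below the observed probability = 1.000000.
Step 5: alpha = 0.1. fail to reject H0.

n_eff = 13, pos = 6, neg = 7, p = 1.000000, fail to reject H0.


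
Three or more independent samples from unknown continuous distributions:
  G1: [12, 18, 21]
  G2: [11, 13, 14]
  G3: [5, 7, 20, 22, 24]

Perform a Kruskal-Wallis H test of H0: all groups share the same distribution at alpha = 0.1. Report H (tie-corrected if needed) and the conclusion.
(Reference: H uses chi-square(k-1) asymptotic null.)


Step 1: Combine all N = 11 observations and assign midranks.
sorted (value, group, rank): (5,G3,1), (7,G3,2), (11,G2,3), (12,G1,4), (13,G2,5), (14,G2,6), (18,G1,7), (20,G3,8), (21,G1,9), (22,G3,10), (24,G3,11)
Step 2: Sum ranks within each group.
R_1 = 20 (n_1 = 3)
R_2 = 14 (n_2 = 3)
R_3 = 32 (n_3 = 5)
Step 3: H = 12/(N(N+1)) * sum(R_i^2/n_i) - 3(N+1)
     = 12/(11*12) * (20^2/3 + 14^2/3 + 32^2/5) - 3*12
     = 0.090909 * 403.467 - 36
     = 0.678788.
Step 4: No ties, so H is used without correction.
Step 5: Under H0, H ~ chi^2(2); p-value = 0.712202.
Step 6: alpha = 0.1. fail to reject H0.

H = 0.6788, df = 2, p = 0.712202, fail to reject H0.


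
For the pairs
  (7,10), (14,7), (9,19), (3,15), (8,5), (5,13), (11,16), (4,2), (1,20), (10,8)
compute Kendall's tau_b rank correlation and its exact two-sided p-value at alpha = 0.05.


Step 1: Enumerate the 45 unordered pairs (i,j) with i<j and classify each by sign(x_j-x_i) * sign(y_j-y_i).
  (1,2):dx=+7,dy=-3->D; (1,3):dx=+2,dy=+9->C; (1,4):dx=-4,dy=+5->D; (1,5):dx=+1,dy=-5->D
  (1,6):dx=-2,dy=+3->D; (1,7):dx=+4,dy=+6->C; (1,8):dx=-3,dy=-8->C; (1,9):dx=-6,dy=+10->D
  (1,10):dx=+3,dy=-2->D; (2,3):dx=-5,dy=+12->D; (2,4):dx=-11,dy=+8->D; (2,5):dx=-6,dy=-2->C
  (2,6):dx=-9,dy=+6->D; (2,7):dx=-3,dy=+9->D; (2,8):dx=-10,dy=-5->C; (2,9):dx=-13,dy=+13->D
  (2,10):dx=-4,dy=+1->D; (3,4):dx=-6,dy=-4->C; (3,5):dx=-1,dy=-14->C; (3,6):dx=-4,dy=-6->C
  (3,7):dx=+2,dy=-3->D; (3,8):dx=-5,dy=-17->C; (3,9):dx=-8,dy=+1->D; (3,10):dx=+1,dy=-11->D
  (4,5):dx=+5,dy=-10->D; (4,6):dx=+2,dy=-2->D; (4,7):dx=+8,dy=+1->C; (4,8):dx=+1,dy=-13->D
  (4,9):dx=-2,dy=+5->D; (4,10):dx=+7,dy=-7->D; (5,6):dx=-3,dy=+8->D; (5,7):dx=+3,dy=+11->C
  (5,8):dx=-4,dy=-3->C; (5,9):dx=-7,dy=+15->D; (5,10):dx=+2,dy=+3->C; (6,7):dx=+6,dy=+3->C
  (6,8):dx=-1,dy=-11->C; (6,9):dx=-4,dy=+7->D; (6,10):dx=+5,dy=-5->D; (7,8):dx=-7,dy=-14->C
  (7,9):dx=-10,dy=+4->D; (7,10):dx=-1,dy=-8->C; (8,9):dx=-3,dy=+18->D; (8,10):dx=+6,dy=+6->C
  (9,10):dx=+9,dy=-12->D
Step 2: C = 18, D = 27, total pairs = 45.
Step 3: tau = (C - D)/(n(n-1)/2) = (18 - 27)/45 = -0.200000.
Step 4: Exact two-sided p-value (enumerate n! = 3628800 permutations of y under H0): p = 0.484313.
Step 5: alpha = 0.05. fail to reject H0.

tau_b = -0.2000 (C=18, D=27), p = 0.484313, fail to reject H0.


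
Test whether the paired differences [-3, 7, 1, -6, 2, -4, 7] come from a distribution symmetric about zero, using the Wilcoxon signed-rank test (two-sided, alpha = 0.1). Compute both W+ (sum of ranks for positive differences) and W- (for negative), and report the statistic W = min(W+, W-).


Step 1: Drop any zero differences (none here) and take |d_i|.
|d| = [3, 7, 1, 6, 2, 4, 7]
Step 2: Midrank |d_i| (ties get averaged ranks).
ranks: |3|->3, |7|->6.5, |1|->1, |6|->5, |2|->2, |4|->4, |7|->6.5
Step 3: Attach original signs; sum ranks with positive sign and with negative sign.
W+ = 6.5 + 1 + 2 + 6.5 = 16
W- = 3 + 5 + 4 = 12
(Check: W+ + W- = 28 should equal n(n+1)/2 = 28.)
Step 4: Test statistic W = min(W+, W-) = 12.
Step 5: Ties in |d|, so use the tie-corrected normal approximation.
        E[W] = n(n+1)/4 = 7*8/4 = 14.
        Tie groups: |d|=7 (t=2); sum(t^3 - t) = 6.
        Var[W] = n(n+1)(2n+1)/24 - sum(t^3-t)/48 = 840/24 - 6/48 = 34.875.
        z = (W - E[W]) / sqrt(Var[W]) = (12 - 14) / 5.9055 = -0.3387.
        Two-sided p = 2*Phi(z) = 0.734861.
Step 6: alpha = 0.1. fail to reject H0.

W+ = 16, W- = 12, W = min = 12, p = 0.734861, fail to reject H0.


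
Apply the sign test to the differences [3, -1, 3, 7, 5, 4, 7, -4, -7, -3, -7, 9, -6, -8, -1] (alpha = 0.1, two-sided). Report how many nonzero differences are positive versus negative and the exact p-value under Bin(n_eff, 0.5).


Step 1: Discard zero differences. Original n = 15; n_eff = number of nonzero differences = 15.
Nonzero differences (with sign): +3, -1, +3, +7, +5, +4, +7, -4, -7, -3, -7, +9, -6, -8, -1
Step 2: Count signs: positive = 7, negative = 8.
Step 3: Under H0: P(positive) = 0.5, so the number of positives S ~ Bin(15, 0.5).
Step 4: Two-sided exact p-value = sum of Bin(15,0.5) probabilities at or below the observed probability = 1.000000.
Step 5: alpha = 0.1. fail to reject H0.

n_eff = 15, pos = 7, neg = 8, p = 1.000000, fail to reject H0.


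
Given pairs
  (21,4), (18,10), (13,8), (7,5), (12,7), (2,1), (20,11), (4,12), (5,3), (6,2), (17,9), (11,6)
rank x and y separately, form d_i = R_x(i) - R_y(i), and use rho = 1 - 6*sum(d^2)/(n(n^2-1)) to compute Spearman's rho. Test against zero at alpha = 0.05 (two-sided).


Step 1: Rank x and y separately (midranks; no ties here).
rank(x): 21->12, 18->10, 13->8, 7->5, 12->7, 2->1, 20->11, 4->2, 5->3, 6->4, 17->9, 11->6
rank(y): 4->4, 10->10, 8->8, 5->5, 7->7, 1->1, 11->11, 12->12, 3->3, 2->2, 9->9, 6->6
Step 2: d_i = R_x(i) - R_y(i); compute d_i^2.
  (12-4)^2=64, (10-10)^2=0, (8-8)^2=0, (5-5)^2=0, (7-7)^2=0, (1-1)^2=0, (11-11)^2=0, (2-12)^2=100, (3-3)^2=0, (4-2)^2=4, (9-9)^2=0, (6-6)^2=0
sum(d^2) = 168.
Step 3: rho = 1 - 6*168 / (12*(12^2 - 1)) = 1 - 1008/1716 = 0.412587.
Step 4: Under H0, t = rho * sqrt((n-2)/(1-rho^2)) = 1.4323 ~ t(10).
Step 5: Two-sided p-value from the t-distribution with 10 df = 0.182564.
Step 6: alpha = 0.05. fail to reject H0.

rho = 0.4126, p = 0.182564, fail to reject H0 at alpha = 0.05.


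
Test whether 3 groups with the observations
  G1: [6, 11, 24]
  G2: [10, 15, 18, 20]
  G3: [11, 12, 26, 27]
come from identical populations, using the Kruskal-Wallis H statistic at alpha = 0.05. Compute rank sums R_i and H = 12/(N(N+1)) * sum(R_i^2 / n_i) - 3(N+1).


Step 1: Combine all N = 11 observations and assign midranks.
sorted (value, group, rank): (6,G1,1), (10,G2,2), (11,G1,3.5), (11,G3,3.5), (12,G3,5), (15,G2,6), (18,G2,7), (20,G2,8), (24,G1,9), (26,G3,10), (27,G3,11)
Step 2: Sum ranks within each group.
R_1 = 13.5 (n_1 = 3)
R_2 = 23 (n_2 = 4)
R_3 = 29.5 (n_3 = 4)
Step 3: H = 12/(N(N+1)) * sum(R_i^2/n_i) - 3(N+1)
     = 12/(11*12) * (13.5^2/3 + 23^2/4 + 29.5^2/4) - 3*12
     = 0.090909 * 410.562 - 36
     = 1.323864.
Step 4: Ties present; correction factor C = 1 - 6/(11^3 - 11) = 0.995455. Corrected H = 1.323864 / 0.995455 = 1.329909.
Step 5: Under H0, H ~ chi^2(2); p-value = 0.514297.
Step 6: alpha = 0.05. fail to reject H0.

H = 1.3299, df = 2, p = 0.514297, fail to reject H0.


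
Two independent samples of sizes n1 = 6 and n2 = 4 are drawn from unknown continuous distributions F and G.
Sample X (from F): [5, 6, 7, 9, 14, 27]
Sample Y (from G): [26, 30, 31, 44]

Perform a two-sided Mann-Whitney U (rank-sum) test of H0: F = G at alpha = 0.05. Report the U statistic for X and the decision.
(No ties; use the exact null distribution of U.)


Step 1: Combine and sort all 10 observations; assign midranks.
sorted (value, group): (5,X), (6,X), (7,X), (9,X), (14,X), (26,Y), (27,X), (30,Y), (31,Y), (44,Y)
ranks: 5->1, 6->2, 7->3, 9->4, 14->5, 26->6, 27->7, 30->8, 31->9, 44->10
Step 2: Rank sum for X: R1 = 1 + 2 + 3 + 4 + 5 + 7 = 22.
Step 3: U_X = R1 - n1(n1+1)/2 = 22 - 6*7/2 = 22 - 21 = 1.
       U_Y = n1*n2 - U_X = 24 - 1 = 23.
Step 4: No ties, so the exact null distribution of U (based on enumerating the C(10,6) = 210 equally likely rank assignments) gives the two-sided p-value.
Step 5: p-value = 0.019048; compare to alpha = 0.05. reject H0.

U_X = 1, p = 0.019048, reject H0 at alpha = 0.05.


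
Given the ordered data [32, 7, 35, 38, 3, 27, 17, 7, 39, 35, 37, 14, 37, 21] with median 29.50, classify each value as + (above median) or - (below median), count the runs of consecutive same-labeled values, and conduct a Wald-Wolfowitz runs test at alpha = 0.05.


Step 1: Compute median = 29.50; label A = above, B = below.
Labels in order: ABAABBBBAAABAB  (n_A = 7, n_B = 7)
Step 2: Count runs R = 8.
Step 3: Under H0 (random ordering), E[R] = 2*n_A*n_B/(n_A+n_B) + 1 = 2*7*7/14 + 1 = 8.0000.
        Var[R] = 2*n_A*n_B*(2*n_A*n_B - n_A - n_B) / ((n_A+n_B)^2 * (n_A+n_B-1)) = 8232/2548 = 3.2308.
        SD[R] = 1.7974.
Step 4: R = E[R], so z = 0 with no continuity correction.
Step 5: Two-sided p-value via normal approximation = 2*(1 - Phi(|z|)) = 1.000000.
Step 6: alpha = 0.05. fail to reject H0.

R = 8, z = 0.0000, p = 1.000000, fail to reject H0.


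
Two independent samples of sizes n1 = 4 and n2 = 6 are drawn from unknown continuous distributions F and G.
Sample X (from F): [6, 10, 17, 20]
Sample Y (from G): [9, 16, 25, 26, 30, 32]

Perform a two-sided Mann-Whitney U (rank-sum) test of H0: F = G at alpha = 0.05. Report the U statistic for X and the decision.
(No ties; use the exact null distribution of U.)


Step 1: Combine and sort all 10 observations; assign midranks.
sorted (value, group): (6,X), (9,Y), (10,X), (16,Y), (17,X), (20,X), (25,Y), (26,Y), (30,Y), (32,Y)
ranks: 6->1, 9->2, 10->3, 16->4, 17->5, 20->6, 25->7, 26->8, 30->9, 32->10
Step 2: Rank sum for X: R1 = 1 + 3 + 5 + 6 = 15.
Step 3: U_X = R1 - n1(n1+1)/2 = 15 - 4*5/2 = 15 - 10 = 5.
       U_Y = n1*n2 - U_X = 24 - 5 = 19.
Step 4: No ties, so the exact null distribution of U (based on enumerating the C(10,4) = 210 equally likely rank assignments) gives the two-sided p-value.
Step 5: p-value = 0.171429; compare to alpha = 0.05. fail to reject H0.

U_X = 5, p = 0.171429, fail to reject H0 at alpha = 0.05.


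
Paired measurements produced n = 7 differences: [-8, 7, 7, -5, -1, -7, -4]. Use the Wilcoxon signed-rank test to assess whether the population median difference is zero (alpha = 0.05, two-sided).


Step 1: Drop any zero differences (none here) and take |d_i|.
|d| = [8, 7, 7, 5, 1, 7, 4]
Step 2: Midrank |d_i| (ties get averaged ranks).
ranks: |8|->7, |7|->5, |7|->5, |5|->3, |1|->1, |7|->5, |4|->2
Step 3: Attach original signs; sum ranks with positive sign and with negative sign.
W+ = 5 + 5 = 10
W- = 7 + 3 + 1 + 5 + 2 = 18
(Check: W+ + W- = 28 should equal n(n+1)/2 = 28.)
Step 4: Test statistic W = min(W+, W-) = 10.
Step 5: Ties in |d|, so use the tie-corrected normal approximation.
        E[W] = n(n+1)/4 = 7*8/4 = 14.
        Tie groups: |d|=7 (t=3); sum(t^3 - t) = 24.
        Var[W] = n(n+1)(2n+1)/24 - sum(t^3-t)/48 = 840/24 - 24/48 = 34.5.
        z = (W - E[W]) / sqrt(Var[W]) = (10 - 14) / 5.8737 = -0.6810.
        Two-sided p = 2*Phi(z) = 0.495868.
Step 6: alpha = 0.05. fail to reject H0.

W+ = 10, W- = 18, W = min = 10, p = 0.495868, fail to reject H0.


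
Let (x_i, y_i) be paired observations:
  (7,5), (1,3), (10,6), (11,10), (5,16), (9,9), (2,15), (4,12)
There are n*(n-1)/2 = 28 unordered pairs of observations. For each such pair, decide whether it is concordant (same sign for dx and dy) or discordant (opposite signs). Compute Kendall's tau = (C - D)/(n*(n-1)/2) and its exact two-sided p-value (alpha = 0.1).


Step 1: Enumerate the 28 unordered pairs (i,j) with i<j and classify each by sign(x_j-x_i) * sign(y_j-y_i).
  (1,2):dx=-6,dy=-2->C; (1,3):dx=+3,dy=+1->C; (1,4):dx=+4,dy=+5->C; (1,5):dx=-2,dy=+11->D
  (1,6):dx=+2,dy=+4->C; (1,7):dx=-5,dy=+10->D; (1,8):dx=-3,dy=+7->D; (2,3):dx=+9,dy=+3->C
  (2,4):dx=+10,dy=+7->C; (2,5):dx=+4,dy=+13->C; (2,6):dx=+8,dy=+6->C; (2,7):dx=+1,dy=+12->C
  (2,8):dx=+3,dy=+9->C; (3,4):dx=+1,dy=+4->C; (3,5):dx=-5,dy=+10->D; (3,6):dx=-1,dy=+3->D
  (3,7):dx=-8,dy=+9->D; (3,8):dx=-6,dy=+6->D; (4,5):dx=-6,dy=+6->D; (4,6):dx=-2,dy=-1->C
  (4,7):dx=-9,dy=+5->D; (4,8):dx=-7,dy=+2->D; (5,6):dx=+4,dy=-7->D; (5,7):dx=-3,dy=-1->C
  (5,8):dx=-1,dy=-4->C; (6,7):dx=-7,dy=+6->D; (6,8):dx=-5,dy=+3->D; (7,8):dx=+2,dy=-3->D
Step 2: C = 14, D = 14, total pairs = 28.
Step 3: tau = (C - D)/(n(n-1)/2) = (14 - 14)/28 = 0.000000.
Step 4: Exact two-sided p-value (enumerate n! = 40320 permutations of y under H0): p = 1.000000.
Step 5: alpha = 0.1. fail to reject H0.

tau_b = 0.0000 (C=14, D=14), p = 1.000000, fail to reject H0.


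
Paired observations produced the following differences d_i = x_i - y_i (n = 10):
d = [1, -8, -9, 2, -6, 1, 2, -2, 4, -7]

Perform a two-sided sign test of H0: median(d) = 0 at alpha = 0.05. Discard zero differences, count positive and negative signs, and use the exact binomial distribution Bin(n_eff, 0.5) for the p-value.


Step 1: Discard zero differences. Original n = 10; n_eff = number of nonzero differences = 10.
Nonzero differences (with sign): +1, -8, -9, +2, -6, +1, +2, -2, +4, -7
Step 2: Count signs: positive = 5, negative = 5.
Step 3: Under H0: P(positive) = 0.5, so the number of positives S ~ Bin(10, 0.5).
Step 4: Two-sided exact p-value = sum of Bin(10,0.5) probabilities at or below the observed probability = 1.000000.
Step 5: alpha = 0.05. fail to reject H0.

n_eff = 10, pos = 5, neg = 5, p = 1.000000, fail to reject H0.
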